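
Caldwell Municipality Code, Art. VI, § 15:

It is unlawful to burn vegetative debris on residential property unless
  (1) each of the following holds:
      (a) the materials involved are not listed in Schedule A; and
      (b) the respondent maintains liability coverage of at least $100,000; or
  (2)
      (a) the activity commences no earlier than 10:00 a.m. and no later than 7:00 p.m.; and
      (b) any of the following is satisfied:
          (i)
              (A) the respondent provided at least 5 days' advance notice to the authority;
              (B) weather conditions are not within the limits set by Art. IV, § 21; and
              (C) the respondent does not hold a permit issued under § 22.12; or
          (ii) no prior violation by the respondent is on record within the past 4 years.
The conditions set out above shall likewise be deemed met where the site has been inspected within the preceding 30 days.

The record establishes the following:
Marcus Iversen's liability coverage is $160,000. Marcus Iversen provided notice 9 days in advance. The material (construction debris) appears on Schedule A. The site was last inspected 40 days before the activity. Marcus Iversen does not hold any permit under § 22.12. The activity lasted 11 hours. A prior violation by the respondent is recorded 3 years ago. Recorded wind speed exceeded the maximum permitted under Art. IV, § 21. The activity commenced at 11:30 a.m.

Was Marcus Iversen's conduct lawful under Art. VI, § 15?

Yes — lawful.

(a) not (Schedule A material) — not satisfied.
(b) coverage ≥ $100,000 — met.
(1): F AND T → false.
(a) start within hours — met.
(A) ≥5 days' notice — met.
(B) not (weather ok) — holds.
(C) not (holds permit) — holds.
(i): T AND T AND T → true.
(ii) no prior violation — not met.
(b) = T OR F = true.
So (2) is satisfied (T AND T).
Overall = F OR T = true.
Exception (site inspected) — not satisfied.
Result: main true OR exception false → true.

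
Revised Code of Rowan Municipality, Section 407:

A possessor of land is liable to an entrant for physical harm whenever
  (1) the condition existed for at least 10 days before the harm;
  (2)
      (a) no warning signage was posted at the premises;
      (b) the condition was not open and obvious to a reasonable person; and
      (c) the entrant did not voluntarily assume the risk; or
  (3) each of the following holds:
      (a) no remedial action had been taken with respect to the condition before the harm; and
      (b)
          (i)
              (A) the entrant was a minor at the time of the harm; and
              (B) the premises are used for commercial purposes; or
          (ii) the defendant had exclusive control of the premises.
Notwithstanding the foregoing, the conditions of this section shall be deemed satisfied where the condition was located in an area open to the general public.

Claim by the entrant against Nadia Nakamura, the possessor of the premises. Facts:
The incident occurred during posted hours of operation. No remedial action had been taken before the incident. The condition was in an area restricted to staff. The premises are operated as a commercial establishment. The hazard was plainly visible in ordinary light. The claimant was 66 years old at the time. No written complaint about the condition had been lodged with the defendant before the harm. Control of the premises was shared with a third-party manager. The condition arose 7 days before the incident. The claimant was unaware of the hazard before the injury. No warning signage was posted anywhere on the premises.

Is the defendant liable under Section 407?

No — not liable.

(1) condition ≥10 days old — fails.
(a) no signage posted — satisfied.
(b) not open/obvious — not satisfied.
(c) no assumed risk — satisfied.
(2) = T AND F AND T = false.
(a) no remedial action — met.
(A) entrant a minor — not met.
(B) commercial use — holds.
(i) = F AND T = false.
(ii) exclusive control — not satisfied.
(b) = F OR F = false.
So (3) is not satisfied (T AND F).
So Overall is not satisfied (F OR F OR F).
Exception (public area) — not satisfied.
Result: main false OR exception false → false.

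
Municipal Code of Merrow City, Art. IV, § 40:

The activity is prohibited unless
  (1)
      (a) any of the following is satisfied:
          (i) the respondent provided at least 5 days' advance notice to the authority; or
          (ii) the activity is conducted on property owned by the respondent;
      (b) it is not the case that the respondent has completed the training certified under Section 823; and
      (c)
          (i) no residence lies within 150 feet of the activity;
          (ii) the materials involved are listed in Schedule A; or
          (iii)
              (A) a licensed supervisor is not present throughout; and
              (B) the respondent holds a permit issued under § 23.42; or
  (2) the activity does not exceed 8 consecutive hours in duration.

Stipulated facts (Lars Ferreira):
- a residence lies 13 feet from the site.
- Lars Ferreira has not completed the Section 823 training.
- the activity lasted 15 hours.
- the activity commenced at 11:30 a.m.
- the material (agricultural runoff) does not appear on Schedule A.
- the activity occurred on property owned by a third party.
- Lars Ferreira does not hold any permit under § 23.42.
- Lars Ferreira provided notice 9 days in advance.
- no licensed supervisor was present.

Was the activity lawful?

No — unlawful.

(i) ≥5 days' notice — holds.
(ii) own property — not satisfied.
(a) = T OR F = true.
(b) not (training certified) — met.
(i) no residence in 150 ft — not satisfied.
(ii) Schedule A material — not satisfied.
(A) not (supervisor present) — met.
(B) holds permit — fails.
So (iii) is not satisfied (T AND F).
(c) = F OR F OR F = false.
(1): T AND T AND F → false.
(2) ≤ 8 hrs duration — not met.
Overall = F OR F = false.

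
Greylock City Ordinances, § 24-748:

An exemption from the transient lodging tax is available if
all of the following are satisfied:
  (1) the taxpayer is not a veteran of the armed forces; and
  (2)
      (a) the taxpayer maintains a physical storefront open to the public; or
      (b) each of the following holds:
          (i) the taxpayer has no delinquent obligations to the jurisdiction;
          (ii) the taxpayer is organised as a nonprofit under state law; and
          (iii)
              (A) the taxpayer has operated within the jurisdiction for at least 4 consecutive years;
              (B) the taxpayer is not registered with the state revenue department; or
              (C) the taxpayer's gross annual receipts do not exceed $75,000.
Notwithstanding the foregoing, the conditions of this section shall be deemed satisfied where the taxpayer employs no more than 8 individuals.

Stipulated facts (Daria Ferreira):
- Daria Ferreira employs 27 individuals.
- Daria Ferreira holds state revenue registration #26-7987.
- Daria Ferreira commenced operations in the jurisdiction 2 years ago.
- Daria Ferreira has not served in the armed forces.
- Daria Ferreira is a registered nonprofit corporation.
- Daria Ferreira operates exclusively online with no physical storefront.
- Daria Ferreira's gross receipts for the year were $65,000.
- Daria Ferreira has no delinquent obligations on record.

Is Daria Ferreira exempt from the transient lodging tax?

Yes — exempt.

(1) not (veteran) — met.
(a) has storefront — not met.
(i) no delinquency — holds.
(ii) nonprofit — met.
(A) ≥ 4 yrs in jurisdiction — not met.
(B) not (state-registered) — not met.
(C) receipts ≤ $75,000 — holds.
(iii) = F OR F OR T = true.
So (b) is satisfied (T AND T AND T).
So (2) is satisfied (F OR T).
So Overall is satisfied (T AND T).
Exception (≤ 8 employees) — not satisfied.
Result: main true OR exception false → true.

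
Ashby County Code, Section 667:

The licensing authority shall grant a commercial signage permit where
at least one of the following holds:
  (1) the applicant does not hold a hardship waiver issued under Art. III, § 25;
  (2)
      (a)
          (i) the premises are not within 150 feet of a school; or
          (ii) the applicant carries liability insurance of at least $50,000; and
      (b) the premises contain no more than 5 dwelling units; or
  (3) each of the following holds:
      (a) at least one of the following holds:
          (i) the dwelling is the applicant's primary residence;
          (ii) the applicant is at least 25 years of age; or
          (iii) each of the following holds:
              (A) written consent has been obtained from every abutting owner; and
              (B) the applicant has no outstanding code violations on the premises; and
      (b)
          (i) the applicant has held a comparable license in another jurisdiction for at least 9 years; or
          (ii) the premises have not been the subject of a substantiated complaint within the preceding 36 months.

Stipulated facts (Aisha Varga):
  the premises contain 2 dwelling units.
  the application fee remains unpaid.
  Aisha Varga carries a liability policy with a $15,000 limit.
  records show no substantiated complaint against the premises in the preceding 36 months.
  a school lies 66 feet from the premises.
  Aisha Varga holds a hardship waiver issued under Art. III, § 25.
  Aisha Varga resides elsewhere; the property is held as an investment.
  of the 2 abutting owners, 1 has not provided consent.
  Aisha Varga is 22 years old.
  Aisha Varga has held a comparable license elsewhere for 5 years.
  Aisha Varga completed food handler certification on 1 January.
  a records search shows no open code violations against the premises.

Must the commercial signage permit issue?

(1) not (hardship waiver) — not met.
(i) ≥150 ft from school — not satisfied.
(ii) insurance ≥ $50,000 — not satisfied.
(a): F OR F → false.
(b) ≤ 5 units — holds.
(2) = F AND T = false.
(i) primary residence — not met.
(ii) age ≥ 25 — not met.
(A) all abutters consent — not satisfied.
(B) no code violations — holds.
So (iii) is not satisfied (F AND T).
(a) = F OR F OR F = false.
(i) prior license ≥ 9 yr — not met.
(ii) no complaint in 36 mo. — holds.
(b): F OR T → true.
So (3) is not satisfied (F AND T).
Overall = F OR F OR F = false.

No — denied.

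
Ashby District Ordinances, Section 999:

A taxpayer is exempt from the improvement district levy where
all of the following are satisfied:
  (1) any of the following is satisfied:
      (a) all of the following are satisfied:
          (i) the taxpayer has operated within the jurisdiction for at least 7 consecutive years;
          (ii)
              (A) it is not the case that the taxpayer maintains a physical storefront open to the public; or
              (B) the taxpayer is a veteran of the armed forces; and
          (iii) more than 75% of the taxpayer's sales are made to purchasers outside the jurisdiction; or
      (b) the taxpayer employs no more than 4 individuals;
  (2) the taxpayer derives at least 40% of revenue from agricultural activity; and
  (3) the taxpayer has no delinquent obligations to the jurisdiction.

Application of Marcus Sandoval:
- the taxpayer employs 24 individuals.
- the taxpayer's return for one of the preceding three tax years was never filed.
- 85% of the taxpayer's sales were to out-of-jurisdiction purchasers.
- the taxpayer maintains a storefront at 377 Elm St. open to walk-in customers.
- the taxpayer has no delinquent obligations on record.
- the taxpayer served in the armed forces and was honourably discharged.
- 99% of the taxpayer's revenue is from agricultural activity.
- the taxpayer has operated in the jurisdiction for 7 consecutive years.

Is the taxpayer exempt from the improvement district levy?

Yes — exempt.

(i) ≥ 7 yrs in jurisdiction — satisfied.
(A) not (has storefront) — not met.
(B) veteran — holds.
(ii) = F OR T = true.
(iii) >75% out-of-jur. sales — holds.
(a): T AND T AND T → true.
(b) ≤ 4 employees — not satisfied.
So (1) is satisfied (T OR F).
(2) ≥40% agricultural — met.
(3) no delinquency — satisfied.
Overall = T AND T AND T = true.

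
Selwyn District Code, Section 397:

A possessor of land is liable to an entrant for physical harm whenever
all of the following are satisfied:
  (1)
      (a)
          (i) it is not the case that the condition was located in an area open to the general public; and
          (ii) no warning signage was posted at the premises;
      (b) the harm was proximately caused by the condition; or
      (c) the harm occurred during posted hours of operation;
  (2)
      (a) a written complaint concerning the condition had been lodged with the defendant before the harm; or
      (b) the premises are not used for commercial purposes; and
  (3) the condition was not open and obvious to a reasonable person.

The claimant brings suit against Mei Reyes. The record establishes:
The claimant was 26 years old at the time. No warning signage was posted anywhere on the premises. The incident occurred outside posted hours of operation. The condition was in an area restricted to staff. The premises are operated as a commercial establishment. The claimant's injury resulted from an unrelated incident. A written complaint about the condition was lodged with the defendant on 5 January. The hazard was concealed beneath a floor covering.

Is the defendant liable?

Yes — liable.

(i) not (public area) — satisfied.
(ii) no signage posted — met.
So (a) is satisfied (T AND T).
(b) proximate cause — fails.
(c) during posted hours — fails.
So (1) is satisfied (T OR F OR F).
(a) complaint lodged — holds.
(b) not (commercial use) — not met.
(2) = T OR F = true.
(3) not open/obvious — met.
Overall: T AND T AND T → true.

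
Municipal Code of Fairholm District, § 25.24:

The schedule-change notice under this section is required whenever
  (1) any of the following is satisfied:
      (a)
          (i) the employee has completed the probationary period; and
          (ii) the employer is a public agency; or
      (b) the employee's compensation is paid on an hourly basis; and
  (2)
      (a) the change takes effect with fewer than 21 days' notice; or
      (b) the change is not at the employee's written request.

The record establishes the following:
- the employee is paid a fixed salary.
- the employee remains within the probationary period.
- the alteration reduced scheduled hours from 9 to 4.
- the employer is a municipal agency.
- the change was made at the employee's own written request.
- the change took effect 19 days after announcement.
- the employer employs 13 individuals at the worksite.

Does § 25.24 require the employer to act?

No — not required.

(i) past probation — fails.
(ii) public agency — satisfied.
(a) = F AND T = false.
(b) hourly-paid — not met.
(1) = F OR F = false.
(a) < 21 days' notice — met.
(b) not employee-requested — not satisfied.
(2): T OR F → true.
So Overall is not satisfied (F AND T).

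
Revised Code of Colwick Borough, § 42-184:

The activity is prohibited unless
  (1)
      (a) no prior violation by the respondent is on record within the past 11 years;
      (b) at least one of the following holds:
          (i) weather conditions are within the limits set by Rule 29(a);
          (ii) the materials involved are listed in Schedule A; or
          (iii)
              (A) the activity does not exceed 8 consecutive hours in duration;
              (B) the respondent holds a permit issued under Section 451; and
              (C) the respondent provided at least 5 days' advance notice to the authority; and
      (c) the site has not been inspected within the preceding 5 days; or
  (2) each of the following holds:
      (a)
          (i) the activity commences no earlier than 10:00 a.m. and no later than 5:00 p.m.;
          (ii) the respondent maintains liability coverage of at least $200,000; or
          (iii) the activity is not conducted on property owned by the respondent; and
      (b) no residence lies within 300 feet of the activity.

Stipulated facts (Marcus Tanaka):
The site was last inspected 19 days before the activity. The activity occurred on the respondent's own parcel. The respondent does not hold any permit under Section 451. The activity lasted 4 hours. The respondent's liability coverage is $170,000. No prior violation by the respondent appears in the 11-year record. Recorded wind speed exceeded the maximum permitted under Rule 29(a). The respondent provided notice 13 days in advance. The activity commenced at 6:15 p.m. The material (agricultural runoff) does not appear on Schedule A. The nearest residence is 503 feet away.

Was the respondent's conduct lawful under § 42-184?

(a) no prior violation — met.
(i) weather ok — fails.
(ii) Schedule A material — fails.
(A) ≤ 8 hrs duration — holds.
(B) holds permit — not met.
(C) ≥5 days' notice — satisfied.
So (iii) is not satisfied (T AND F AND T).
(b) = F OR F OR F = false.
(c) not (site inspected) — met.
(1) = T AND F AND T = false.
(i) start within hours — fails.
(ii) coverage ≥ $200,000 — not satisfied.
(iii) not (own property) — not satisfied.
(a): F OR F OR F → false.
(b) no residence in 300 ft — satisfied.
(2) = F AND T = false.
Overall: F OR F → false.

No — unlawful.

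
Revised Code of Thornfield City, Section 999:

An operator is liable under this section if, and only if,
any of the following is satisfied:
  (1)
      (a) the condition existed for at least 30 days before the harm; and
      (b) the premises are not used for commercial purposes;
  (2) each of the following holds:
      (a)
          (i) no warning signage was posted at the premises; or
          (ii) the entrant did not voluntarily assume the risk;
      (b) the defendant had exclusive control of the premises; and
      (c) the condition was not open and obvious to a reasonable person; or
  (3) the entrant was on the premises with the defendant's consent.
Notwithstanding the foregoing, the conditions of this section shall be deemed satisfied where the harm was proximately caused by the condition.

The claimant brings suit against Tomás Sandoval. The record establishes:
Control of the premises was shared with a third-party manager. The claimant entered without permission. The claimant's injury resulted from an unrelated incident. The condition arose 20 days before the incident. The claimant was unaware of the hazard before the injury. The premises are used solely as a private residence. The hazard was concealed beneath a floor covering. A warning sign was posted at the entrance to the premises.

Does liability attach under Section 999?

No — not liable.

(a) condition ≥30 days old — not met.
(b) not (commercial use) — met.
(1): F AND T → false.
(i) no signage posted — not met.
(ii) no assumed risk — met.
So (a) is satisfied (F OR T).
(b) exclusive control — fails.
(c) not open/obvious — satisfied.
(2): T AND F AND T → false.
(3) consent to enter — fails.
Overall: F OR F OR F → false.
Exception (proximate cause) — not satisfied.
Result: main false OR exception false → false.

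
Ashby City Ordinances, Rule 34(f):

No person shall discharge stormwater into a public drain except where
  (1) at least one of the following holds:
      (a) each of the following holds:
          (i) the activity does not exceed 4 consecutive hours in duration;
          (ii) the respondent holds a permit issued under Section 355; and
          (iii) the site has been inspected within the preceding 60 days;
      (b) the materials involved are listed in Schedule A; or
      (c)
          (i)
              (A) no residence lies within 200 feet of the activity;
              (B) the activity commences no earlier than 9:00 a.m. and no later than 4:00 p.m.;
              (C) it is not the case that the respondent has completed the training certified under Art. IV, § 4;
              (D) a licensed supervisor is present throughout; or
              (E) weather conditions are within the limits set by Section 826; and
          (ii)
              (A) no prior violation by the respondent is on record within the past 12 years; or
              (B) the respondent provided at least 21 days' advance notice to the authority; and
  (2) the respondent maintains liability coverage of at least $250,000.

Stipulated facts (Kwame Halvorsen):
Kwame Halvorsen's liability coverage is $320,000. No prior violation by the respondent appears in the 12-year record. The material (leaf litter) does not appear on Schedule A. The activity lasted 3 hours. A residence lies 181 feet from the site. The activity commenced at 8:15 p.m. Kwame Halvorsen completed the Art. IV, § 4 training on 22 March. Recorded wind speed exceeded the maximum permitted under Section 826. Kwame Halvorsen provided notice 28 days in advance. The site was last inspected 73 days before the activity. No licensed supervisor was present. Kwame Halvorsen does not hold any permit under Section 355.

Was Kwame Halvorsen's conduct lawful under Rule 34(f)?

No — unlawful.

(i) ≤ 4 hrs duration — holds.
(ii) holds permit — not satisfied.
(iii) site inspected — not met.
(a): T AND F AND F → false.
(b) Schedule A material — not satisfied.
(A) no residence in 200 ft — fails.
(B) start within hours — fails.
(C) not (training certified) — not met.
(D) supervisor present — fails.
(E) weather ok — fails.
(i) = F OR F OR F OR F OR F = false.
(A) no prior violation — holds.
(B) ≥21 days' notice — met.
So (ii) is satisfied (T OR T).
(c) = F AND T = false.
(1): F OR F OR F → false.
(2) coverage ≥ $250,000 — met.
So Overall is not satisfied (F AND T).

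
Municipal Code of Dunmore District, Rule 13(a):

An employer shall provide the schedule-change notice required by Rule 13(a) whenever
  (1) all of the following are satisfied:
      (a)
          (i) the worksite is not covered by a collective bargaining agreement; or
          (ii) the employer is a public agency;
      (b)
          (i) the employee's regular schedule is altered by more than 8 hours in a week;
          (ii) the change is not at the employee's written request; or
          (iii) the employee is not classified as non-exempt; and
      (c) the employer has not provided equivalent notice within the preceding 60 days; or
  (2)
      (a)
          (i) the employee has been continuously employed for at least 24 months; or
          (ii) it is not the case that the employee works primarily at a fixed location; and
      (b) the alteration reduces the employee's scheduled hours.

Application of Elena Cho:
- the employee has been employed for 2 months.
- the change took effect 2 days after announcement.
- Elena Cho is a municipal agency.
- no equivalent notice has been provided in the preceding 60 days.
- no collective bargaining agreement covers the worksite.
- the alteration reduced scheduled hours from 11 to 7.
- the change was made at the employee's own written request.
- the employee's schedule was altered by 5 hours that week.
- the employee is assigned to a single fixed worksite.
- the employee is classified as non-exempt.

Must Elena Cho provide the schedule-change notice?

No — not required.

(i) no CBA — holds.
(ii) public agency — holds.
(a): T OR T → true.
(i) schedule shift > 8h — not met.
(ii) not employee-requested — not met.
(iii) not (non-exempt) — fails.
(b): F OR F OR F → false.
(c) no recent notice — satisfied.
So (1) is not satisfied (T AND F AND T).
(i) tenure ≥ 24 mo. — fails.
(ii) not (fixed location) — not met.
So (a) is not satisfied (F OR F).
(b) hours reduced — holds.
(2): F AND T → false.
So Overall is not satisfied (F OR F).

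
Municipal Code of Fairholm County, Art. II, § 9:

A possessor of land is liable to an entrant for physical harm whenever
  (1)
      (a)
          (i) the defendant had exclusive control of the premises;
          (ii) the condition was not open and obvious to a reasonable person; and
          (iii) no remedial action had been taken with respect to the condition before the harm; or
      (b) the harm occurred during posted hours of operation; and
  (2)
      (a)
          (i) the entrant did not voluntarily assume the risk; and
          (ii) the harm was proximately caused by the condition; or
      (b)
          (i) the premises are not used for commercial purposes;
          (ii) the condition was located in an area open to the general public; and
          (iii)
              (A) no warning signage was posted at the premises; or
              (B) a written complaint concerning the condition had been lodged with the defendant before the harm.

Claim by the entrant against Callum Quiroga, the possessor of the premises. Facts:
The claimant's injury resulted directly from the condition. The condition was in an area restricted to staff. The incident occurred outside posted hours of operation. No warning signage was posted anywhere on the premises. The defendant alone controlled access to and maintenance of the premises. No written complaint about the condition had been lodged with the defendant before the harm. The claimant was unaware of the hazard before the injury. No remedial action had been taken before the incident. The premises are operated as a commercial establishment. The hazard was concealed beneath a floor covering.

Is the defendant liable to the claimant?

Yes — liable.

(i) exclusive control — met.
(ii) not open/obvious — met.
(iii) no remedial action — holds.
(a): T AND T AND T → true.
(b) during posted hours — fails.
So (1) is satisfied (T OR F).
(i) no assumed risk — holds.
(ii) proximate cause — met.
So (a) is satisfied (T AND T).
(i) not (commercial use) — fails.
(ii) public area — fails.
(A) no signage posted — holds.
(B) complaint lodged — fails.
(iii): T OR F → true.
(b) = F AND F AND T = false.
So (2) is satisfied (T OR F).
So Overall is satisfied (T AND T).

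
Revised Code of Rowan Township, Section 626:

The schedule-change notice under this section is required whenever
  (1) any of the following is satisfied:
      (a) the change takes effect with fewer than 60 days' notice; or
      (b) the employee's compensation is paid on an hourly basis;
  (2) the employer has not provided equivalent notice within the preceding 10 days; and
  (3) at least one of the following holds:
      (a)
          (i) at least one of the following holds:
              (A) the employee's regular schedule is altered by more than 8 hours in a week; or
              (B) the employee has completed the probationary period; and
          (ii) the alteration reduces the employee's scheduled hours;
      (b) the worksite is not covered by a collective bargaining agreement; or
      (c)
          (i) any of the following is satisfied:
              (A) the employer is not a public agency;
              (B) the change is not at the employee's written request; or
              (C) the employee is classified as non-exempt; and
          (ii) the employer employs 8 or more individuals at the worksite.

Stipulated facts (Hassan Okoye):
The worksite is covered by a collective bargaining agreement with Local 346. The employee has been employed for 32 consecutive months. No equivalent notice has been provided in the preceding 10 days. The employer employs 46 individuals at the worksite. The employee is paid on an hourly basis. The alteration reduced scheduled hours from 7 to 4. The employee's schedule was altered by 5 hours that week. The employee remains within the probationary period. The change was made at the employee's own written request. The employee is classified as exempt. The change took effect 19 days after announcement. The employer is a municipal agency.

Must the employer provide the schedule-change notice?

No — not required.

(a) < 60 days' notice — holds.
(b) hourly-paid — satisfied.
So (1) is satisfied (T OR T).
(2) no recent notice — satisfied.
(A) schedule shift > 8h — fails.
(B) past probation — not met.
So (i) is not satisfied (F OR F).
(ii) hours reduced — holds.
So (a) is not satisfied (F AND T).
(b) no CBA — not met.
(A) not (public agency) — fails.
(B) not employee-requested — fails.
(C) non-exempt — fails.
(i): F OR F OR F → false.
(ii) ≥ 8 at site — satisfied.
(c): F AND T → false.
So (3) is not satisfied (F OR F OR F).
Overall: T AND T AND F → false.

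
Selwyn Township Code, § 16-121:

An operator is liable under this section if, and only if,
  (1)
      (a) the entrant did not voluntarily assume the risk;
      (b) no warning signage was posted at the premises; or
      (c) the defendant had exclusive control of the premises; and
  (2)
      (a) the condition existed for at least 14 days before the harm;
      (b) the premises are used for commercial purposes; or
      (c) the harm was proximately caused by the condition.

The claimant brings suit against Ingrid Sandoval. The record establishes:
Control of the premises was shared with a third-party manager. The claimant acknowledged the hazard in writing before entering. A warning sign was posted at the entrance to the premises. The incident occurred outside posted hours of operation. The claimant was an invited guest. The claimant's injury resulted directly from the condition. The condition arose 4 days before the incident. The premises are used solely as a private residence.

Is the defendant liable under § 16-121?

(a) no assumed risk — fails.
(b) no signage posted — fails.
(c) exclusive control — not met.
(1) = F OR F OR F = false.
(a) condition ≥14 days old — not met.
(b) commercial use — not met.
(c) proximate cause — met.
(2): F OR F OR T → true.
Overall = F AND T = false.

No — not liable.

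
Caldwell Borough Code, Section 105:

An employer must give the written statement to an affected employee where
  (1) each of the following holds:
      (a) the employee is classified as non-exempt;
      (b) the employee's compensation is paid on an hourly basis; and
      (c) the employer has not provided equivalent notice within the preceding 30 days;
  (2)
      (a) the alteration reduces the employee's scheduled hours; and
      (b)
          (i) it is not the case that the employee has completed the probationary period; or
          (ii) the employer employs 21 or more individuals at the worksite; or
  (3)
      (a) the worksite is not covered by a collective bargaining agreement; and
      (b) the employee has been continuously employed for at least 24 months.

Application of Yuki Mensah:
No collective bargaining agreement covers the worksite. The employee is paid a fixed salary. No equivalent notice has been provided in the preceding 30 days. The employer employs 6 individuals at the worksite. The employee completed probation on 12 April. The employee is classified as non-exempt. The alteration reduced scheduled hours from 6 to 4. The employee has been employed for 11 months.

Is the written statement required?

(a) non-exempt — met.
(b) hourly-paid — fails.
(c) no recent notice — holds.
So (1) is not satisfied (T AND F AND T).
(a) hours reduced — satisfied.
(i) not (past probation) — fails.
(ii) ≥ 21 at site — not met.
(b): F OR F → false.
(2): T AND F → false.
(a) no CBA — met.
(b) tenure ≥ 24 mo. — not satisfied.
So (3) is not satisfied (T AND F).
Overall = F OR F OR F = false.

No — not required.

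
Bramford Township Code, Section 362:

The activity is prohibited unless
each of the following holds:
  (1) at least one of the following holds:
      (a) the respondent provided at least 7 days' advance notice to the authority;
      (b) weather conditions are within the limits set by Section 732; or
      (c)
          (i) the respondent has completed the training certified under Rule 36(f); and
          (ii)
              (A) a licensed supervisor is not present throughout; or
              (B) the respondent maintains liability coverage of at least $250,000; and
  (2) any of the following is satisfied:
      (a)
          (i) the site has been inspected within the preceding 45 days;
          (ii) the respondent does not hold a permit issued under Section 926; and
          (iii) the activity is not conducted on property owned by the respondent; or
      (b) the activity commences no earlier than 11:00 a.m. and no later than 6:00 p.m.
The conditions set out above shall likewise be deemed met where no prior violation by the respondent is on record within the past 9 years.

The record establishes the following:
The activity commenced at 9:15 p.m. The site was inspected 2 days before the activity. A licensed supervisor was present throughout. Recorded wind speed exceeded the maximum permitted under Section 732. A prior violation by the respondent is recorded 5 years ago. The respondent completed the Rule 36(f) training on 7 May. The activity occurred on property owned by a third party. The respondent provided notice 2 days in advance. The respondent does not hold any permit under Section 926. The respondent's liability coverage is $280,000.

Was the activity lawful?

Yes — lawful.

(a) ≥7 days' notice — not met.
(b) weather ok — not met.
(i) training certified — satisfied.
(A) not (supervisor present) — fails.
(B) coverage ≥ $250,000 — met.
(ii): F OR T → true.
(c): T AND T → true.
So (1) is satisfied (F OR F OR T).
(i) site inspected — satisfied.
(ii) not (holds permit) — satisfied.
(iii) not (own property) — satisfied.
(a) = T AND T AND T = true.
(b) start within hours — not satisfied.
So (2) is satisfied (T OR F).
Overall: T AND T → true.
Exception (no prior violation) — not satisfied.
Result: main true OR exception false → true.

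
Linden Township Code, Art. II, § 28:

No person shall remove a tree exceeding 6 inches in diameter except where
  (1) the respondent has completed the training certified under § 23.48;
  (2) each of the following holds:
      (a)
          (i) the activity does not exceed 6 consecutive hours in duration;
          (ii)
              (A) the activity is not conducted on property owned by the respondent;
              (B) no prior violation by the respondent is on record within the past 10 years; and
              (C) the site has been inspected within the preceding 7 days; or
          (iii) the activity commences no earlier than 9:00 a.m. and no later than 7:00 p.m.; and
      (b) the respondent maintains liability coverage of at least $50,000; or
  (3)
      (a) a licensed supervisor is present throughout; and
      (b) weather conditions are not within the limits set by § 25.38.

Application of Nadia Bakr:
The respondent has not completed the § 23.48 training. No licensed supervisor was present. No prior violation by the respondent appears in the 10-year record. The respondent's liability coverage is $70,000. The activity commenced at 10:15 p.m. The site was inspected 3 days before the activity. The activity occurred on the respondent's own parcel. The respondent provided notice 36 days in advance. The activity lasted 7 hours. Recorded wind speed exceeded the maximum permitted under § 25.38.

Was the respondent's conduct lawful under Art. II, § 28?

(1) training certified — fails.
(i) ≤ 6 hrs duration — not met.
(A) not (own property) — not satisfied.
(B) no prior violation — holds.
(C) site inspected — holds.
(ii) = F AND T AND T = false.
(iii) start within hours — not met.
(a): F OR F OR F → false.
(b) coverage ≥ $50,000 — met.
So (2) is not satisfied (F AND T).
(a) supervisor present — fails.
(b) not (weather ok) — met.
So (3) is not satisfied (F AND T).
Overall = F OR F OR F = false.

No — unlawful.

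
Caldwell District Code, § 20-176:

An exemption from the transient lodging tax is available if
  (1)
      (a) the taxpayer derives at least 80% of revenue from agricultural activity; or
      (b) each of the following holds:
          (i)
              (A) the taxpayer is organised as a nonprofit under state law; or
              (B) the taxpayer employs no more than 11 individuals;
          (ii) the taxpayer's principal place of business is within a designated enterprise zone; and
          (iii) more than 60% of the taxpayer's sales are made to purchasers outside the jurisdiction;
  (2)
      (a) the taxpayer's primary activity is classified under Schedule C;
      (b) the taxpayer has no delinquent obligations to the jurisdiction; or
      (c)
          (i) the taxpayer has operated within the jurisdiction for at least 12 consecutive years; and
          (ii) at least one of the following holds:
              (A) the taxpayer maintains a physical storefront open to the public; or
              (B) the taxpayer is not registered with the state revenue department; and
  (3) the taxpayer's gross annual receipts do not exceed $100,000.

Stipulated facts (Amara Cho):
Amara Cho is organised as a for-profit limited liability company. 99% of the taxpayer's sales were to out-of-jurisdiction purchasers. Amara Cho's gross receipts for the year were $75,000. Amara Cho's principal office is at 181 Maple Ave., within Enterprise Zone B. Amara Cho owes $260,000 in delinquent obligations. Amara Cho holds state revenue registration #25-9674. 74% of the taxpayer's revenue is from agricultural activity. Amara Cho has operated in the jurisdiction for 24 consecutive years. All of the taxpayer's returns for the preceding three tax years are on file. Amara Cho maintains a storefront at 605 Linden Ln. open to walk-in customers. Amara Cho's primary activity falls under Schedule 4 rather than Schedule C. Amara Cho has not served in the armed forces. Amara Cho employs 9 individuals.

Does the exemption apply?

Yes — exempt.

(a) ≥80% agricultural — not met.
(A) nonprofit — not satisfied.
(B) ≤ 11 employees — satisfied.
So (i) is satisfied (F OR T).
(ii) in enterprise zone — holds.
(iii) >60% out-of-jur. sales — satisfied.
(b) = T AND T AND T = true.
(1): F OR T → true.
(a) Schedule C activity — not satisfied.
(b) no delinquency — fails.
(i) ≥ 12 yrs in jurisdiction — holds.
(A) has storefront — satisfied.
(B) not (state-registered) — fails.
(ii): T OR F → true.
(c): T AND T → true.
(2) = F OR F OR T = true.
(3) receipts ≤ $100,000 — satisfied.
So Overall is satisfied (T AND T AND T).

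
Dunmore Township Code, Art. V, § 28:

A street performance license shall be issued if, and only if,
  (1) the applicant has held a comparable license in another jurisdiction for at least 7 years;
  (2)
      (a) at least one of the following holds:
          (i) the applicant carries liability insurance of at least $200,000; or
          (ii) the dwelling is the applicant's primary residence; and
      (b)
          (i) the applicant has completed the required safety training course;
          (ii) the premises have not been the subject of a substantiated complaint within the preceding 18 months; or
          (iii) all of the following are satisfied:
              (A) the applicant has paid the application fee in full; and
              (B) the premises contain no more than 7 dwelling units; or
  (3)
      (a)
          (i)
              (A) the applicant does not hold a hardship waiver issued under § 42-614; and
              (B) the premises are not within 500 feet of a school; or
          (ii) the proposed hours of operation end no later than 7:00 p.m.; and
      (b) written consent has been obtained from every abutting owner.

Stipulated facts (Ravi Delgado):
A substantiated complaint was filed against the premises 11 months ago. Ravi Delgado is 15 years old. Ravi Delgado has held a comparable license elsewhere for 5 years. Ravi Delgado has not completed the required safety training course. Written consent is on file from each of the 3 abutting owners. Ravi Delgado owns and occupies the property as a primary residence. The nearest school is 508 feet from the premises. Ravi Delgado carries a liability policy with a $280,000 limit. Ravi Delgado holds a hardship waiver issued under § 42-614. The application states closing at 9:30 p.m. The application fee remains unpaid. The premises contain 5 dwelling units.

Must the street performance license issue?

(1) prior license ≥ 7 yr — fails.
(i) insurance ≥ $200,000 — met.
(ii) primary residence — met.
(a) = T OR T = true.
(i) safety training — not met.
(ii) no complaint in 18 mo. — fails.
(A) fee paid — not met.
(B) ≤ 7 units — satisfied.
(iii): F AND T → false.
(b): F OR F OR F → false.
(2) = T AND F = false.
(A) not (hardship waiver) — not satisfied.
(B) ≥500 ft from school — met.
(i) = F AND T = false.
(ii) closes by 7 p.m. — not met.
So (a) is not satisfied (F OR F).
(b) all abutters consent — met.
So (3) is not satisfied (F AND T).
Overall: F OR F OR F → false.

No — denied.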